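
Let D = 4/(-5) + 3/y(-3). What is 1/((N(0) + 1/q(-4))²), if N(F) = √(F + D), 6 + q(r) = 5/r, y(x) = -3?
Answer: 21025/(20 - 87*I*√5)² ≈ -0.53825 + 0.11185*I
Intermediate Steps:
q(r) = -6 + 5/r
D = -9/5 (D = 4/(-5) + 3/(-3) = 4*(-⅕) + 3*(-⅓) = -⅘ - 1 = -9/5 ≈ -1.8000)
N(F) = √(-9/5 + F) (N(F) = √(F - 9/5) = √(-9/5 + F))
1/((N(0) + 1/q(-4))²) = 1/((√(-45 + 25*0)/5 + 1/(-6 + 5/(-4)))²) = 1/((√(-45 + 0)/5 + 1/(-6 + 5*(-¼)))²) = 1/((√(-45)/5 + 1/(-6 - 5/4))²) = 1/(((3*I*√5)/5 + 1/(-29/4))²) = 1/((3*I*√5/5 - 4/29)²) = 1/((-4/29 + 3*I*√5/5)²) = (-4/29 + 3*I*√5/5)⁻²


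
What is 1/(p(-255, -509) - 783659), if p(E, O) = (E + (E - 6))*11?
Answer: -1/789335 ≈ -1.2669e-6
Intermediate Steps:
p(E, O) = -66 + 22*E (p(E, O) = (E + (-6 + E))*11 = (-6 + 2*E)*11 = -66 + 22*E)
1/(p(-255, -509) - 783659) = 1/((-66 + 22*(-255)) - 783659) = 1/((-66 - 5610) - 783659) = 1/(-5676 - 783659) = 1/(-789335) = -1/789335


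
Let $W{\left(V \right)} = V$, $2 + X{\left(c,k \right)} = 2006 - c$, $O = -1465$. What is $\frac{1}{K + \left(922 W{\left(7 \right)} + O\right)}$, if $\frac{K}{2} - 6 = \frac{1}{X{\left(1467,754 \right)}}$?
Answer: $\frac{537}{2685539} \approx 0.00019996$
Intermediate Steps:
$X{\left(c,k \right)} = 2004 - c$ ($X{\left(c,k \right)} = -2 - \left(-2006 + c\right) = 2004 - c$)
$K = \frac{6446}{537}$ ($K = 12 + \frac{2}{2004 - 1467} = 12 + \frac{2}{537} = \frac{6446}{537} \approx 12.004$)
$\frac{1}{K + \left(922 W{\left(7 \right)} + O\right)} = \frac{1}{\frac{6446}{537} + \left(922 \cdot 7 - 1465\right)} = \frac{1}{\frac{6446}{537} + \left(6454 - 1465\right)} = \frac{1}{\frac{6446}{537} + 4989} = \frac{1}{\frac{2685539}{537}} = \frac{537}{2685539}$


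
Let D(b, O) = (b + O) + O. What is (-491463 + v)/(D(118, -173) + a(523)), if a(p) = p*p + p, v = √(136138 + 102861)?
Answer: -491463/273824 + √238999/273824 ≈ -1.7930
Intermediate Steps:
v = √238999 ≈ 488.88
D(b, O) = b + 2*O (D(b, O) = (O + b) + O = b + 2*O)
a(p) = p + p² (a(p) = p² + p = p + p²)
(-491463 + v)/(D(118, -173) + a(523)) = (-491463 + √238999)/((118 + 2*(-173)) + 523*(1 + 523)) = (-491463 + √238999)/((118 - 346) + 523*524) = (-491463 + √238999)/(-228 + 274052) = (-491463 + √238999)/273824 = (-491463 + √238999)*(1/273824) = -491463/273824 + √238999/273824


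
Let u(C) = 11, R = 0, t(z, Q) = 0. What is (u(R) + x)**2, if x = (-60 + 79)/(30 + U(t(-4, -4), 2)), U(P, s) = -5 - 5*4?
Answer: 5476/25 ≈ 219.04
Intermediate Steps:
U(P, s) = -25 (U(P, s) = -5 - 20 = -25)
x = 19/5 (x = (-60 + 79)/(30 - 25) = 19/5 ≈ 3.8000)
(u(R) + x)**2 = (11 + 19/5)**2 = (74/5)**2 = 5476/25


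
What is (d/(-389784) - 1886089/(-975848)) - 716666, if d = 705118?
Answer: -34074769258789675/47546242104 ≈ -7.1667e+5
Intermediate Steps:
(d/(-389784) - 1886089/(-975848)) - 716666 = (705118/(-389784) - 1886089/(-975848)) - 716666 = (705118*(-1/389784) - 1886089*(-1/975848)) - 716666 = (-352559/194892 + 1886089/975848) - 716666 = 5884915589/47546242104 - 716666 = -34074769258789675/47546242104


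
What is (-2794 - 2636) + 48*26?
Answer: -4182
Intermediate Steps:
(-2794 - 2636) + 48*26 = -5430 + 1248 = -4182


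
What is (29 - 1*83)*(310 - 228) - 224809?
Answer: -229237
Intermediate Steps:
(29 - 1*83)*(310 - 228) - 224809 = (29 - 83)*82 - 224809 = -54*82 - 224809 = -4428 - 224809 = -229237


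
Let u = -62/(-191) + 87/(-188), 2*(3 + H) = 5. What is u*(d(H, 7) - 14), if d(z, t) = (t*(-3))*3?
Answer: 381997/35908 ≈ 10.638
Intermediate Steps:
H = -1/2 (H = -3 + (1/2)*5 = -3 + 5/2 = -1/2 ≈ -0.50000)
d(z, t) = -9*t (d(z, t) = -3*t*3 = -9*t)
u = -4961/35908 (u = -62*(-1/191) + 87*(-1/188) = 62/191 - 87/188 = -4961/35908 ≈ -0.13816)
u*(d(H, 7) - 14) = -4961*(-9*7 - 14)/35908 = -4961*(-63 - 14)/35908 = -4961/35908*(-77) = 381997/35908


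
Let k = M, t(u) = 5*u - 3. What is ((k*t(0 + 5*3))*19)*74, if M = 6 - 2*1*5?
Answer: -404928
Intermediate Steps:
t(u) = -3 + 5*u
M = -4 (M = 6 - 2*5 = 6 - 1*10 = 6 - 10 = -4)
k = -4
((k*t(0 + 5*3))*19)*74 = (-4*(-3 + 5*(0 + 5*3))*19)*74 = (-4*(-3 + 5*(0 + 15))*19)*74 = (-4*(-3 + 5*15)*19)*74 = (-4*(-3 + 75)*19)*74 = (-4*72*19)*74 = -288*19*74 = -5472*74 = -404928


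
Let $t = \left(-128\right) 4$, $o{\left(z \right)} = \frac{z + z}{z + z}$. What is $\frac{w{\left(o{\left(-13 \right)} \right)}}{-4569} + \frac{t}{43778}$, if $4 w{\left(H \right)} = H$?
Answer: $- \frac{4700545}{400043364} \approx -0.01175$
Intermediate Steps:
$o{\left(z \right)} = 1$ ($o{\left(z \right)} = \frac{2 z}{2 z} = 2 z \frac{1}{2 z} = 1$)
$w{\left(H \right)} = \frac{H}{4}$
$t = -512$
$\frac{w{\left(o{\left(-13 \right)} \right)}}{-4569} + \frac{t}{43778} = \frac{\frac{1}{4} \cdot 1}{-4569} - \frac{512}{43778} = \frac{1}{4} \left(- \frac{1}{4569}\right) - \frac{256}{21889} = - \frac{1}{18276} - \frac{256}{21889} = - \frac{4700545}{400043364}$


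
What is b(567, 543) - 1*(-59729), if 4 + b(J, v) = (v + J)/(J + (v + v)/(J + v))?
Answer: 3137934725/52538 ≈ 59727.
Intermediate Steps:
b(J, v) = -4 + (J + v)/(J + 2*v/(J + v)) (b(J, v) = -4 + (v + J)/(J + (v + v)/(J + v)) = -4 + (J + v)/(J + (2*v)/(J + v)) = -4 + (J + v)/(J + 2*v/(J + v)))
b(567, 543) - 1*(-59729) = (543² - 8*543 - 3*567² - 2*567*543)/(567² + 2*543 + 567*543) - 1*(-59729) = (294849 - 4344 - 3*321489 - 615762)/(321489 + 1086 + 307881) + 59729 = (294849 - 4344 - 964467 - 615762)/630456 + 59729 = (1/630456)*(-1289724) + 59729 = -107477/52538 + 59729 = 3137934725/52538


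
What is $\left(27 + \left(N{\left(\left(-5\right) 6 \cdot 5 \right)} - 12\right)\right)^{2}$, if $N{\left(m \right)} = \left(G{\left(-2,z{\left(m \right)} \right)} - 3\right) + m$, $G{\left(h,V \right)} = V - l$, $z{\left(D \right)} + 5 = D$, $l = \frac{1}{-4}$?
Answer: $\frac{1371241}{16} \approx 85703.0$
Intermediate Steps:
$l = - \frac{1}{4} \approx -0.25$
$z{\left(D \right)} = -5 + D$
$G{\left(h,V \right)} = \frac{1}{4} + V$ ($G{\left(h,V \right)} = V - - \frac{1}{4} = V + \frac{1}{4} = \frac{1}{4} + V$)
$N{\left(m \right)} = - \frac{31}{4} + 2 m$ ($N{\left(m \right)} = \left(\left(\frac{1}{4} + \left(-5 + m\right)\right) - 3\right) + m = \left(\left(- \frac{19}{4} + m\right) - 3\right) + m = \left(- \frac{31}{4} + m\right) + m = - \frac{31}{4} + 2 m$)
$\left(27 + \left(N{\left(\left(-5\right) 6 \cdot 5 \right)} - 12\right)\right)^{2} = \left(27 + \left(\left(- \frac{31}{4} + 2 \left(-5\right) 6 \cdot 5\right) - 12\right)\right)^{2} = \left(27 + \left(\left(- \frac{31}{4} + 2 \left(\left(-30\right) 5\right)\right) - 12\right)\right)^{2} = \left(27 + \left(\left(- \frac{31}{4} + 2 \left(-150\right)\right) - 12\right)\right)^{2} = \left(27 - \frac{1279}{4}\right)^{2} = \left(- \frac{1171}{4}\right)^{2} = \frac{1371241}{16}$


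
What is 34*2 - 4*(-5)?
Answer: 88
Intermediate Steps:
34*2 - 4*(-5) = 68 + 20 = 88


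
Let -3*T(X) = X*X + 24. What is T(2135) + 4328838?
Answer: 8428265/3 ≈ 2.8094e+6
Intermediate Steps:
T(X) = -8 - X²/3 (T(X) = -(X*X + 24)/3 = -(X² + 24)/3 = -(24 + X²)/3 = -8 - X²/3)
T(2135) + 4328838 = (-8 - ⅓*2135²) + 4328838 = (-8 - ⅓*4558225) + 4328838 = (-8 - 4558225/3) + 4328838 = -4558249/3 + 4328838 = 8428265/3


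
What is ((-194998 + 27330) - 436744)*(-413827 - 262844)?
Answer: 408988072452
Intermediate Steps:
((-194998 + 27330) - 436744)*(-413827 - 262844) = (-167668 - 436744)*(-676671) = -604412*(-676671) = 408988072452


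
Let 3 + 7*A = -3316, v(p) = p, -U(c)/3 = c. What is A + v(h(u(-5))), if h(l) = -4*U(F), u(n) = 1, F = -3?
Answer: -3571/7 ≈ -510.14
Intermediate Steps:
U(c) = -3*c
h(l) = -36 (h(l) = -(-12)*(-3) = -4*9 = -36)
A = -3319/7 (A = -3/7 + (1/7)*(-3316) = -3/7 - 3316/7 = -3319/7 ≈ -474.14)
A + v(h(u(-5))) = -3319/7 - 36 = -3571/7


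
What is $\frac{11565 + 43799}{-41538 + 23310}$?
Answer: $- \frac{13841}{4557} \approx -3.0373$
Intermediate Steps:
$\frac{11565 + 43799}{-41538 + 23310} = \frac{55364}{-18228} = 55364 \left(- \frac{1}{18228}\right) = - \frac{13841}{4557}$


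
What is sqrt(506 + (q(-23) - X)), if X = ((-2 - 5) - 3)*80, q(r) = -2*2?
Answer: sqrt(1302) ≈ 36.083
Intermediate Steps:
q(r) = -4
X = -800 (X = (-7 - 3)*80 = -10*80 = -800)
sqrt(506 + (q(-23) - X)) = sqrt(506 + (-4 - 1*(-800))) = sqrt(506 + (-4 + 800)) = sqrt(506 + 796) = sqrt(1302)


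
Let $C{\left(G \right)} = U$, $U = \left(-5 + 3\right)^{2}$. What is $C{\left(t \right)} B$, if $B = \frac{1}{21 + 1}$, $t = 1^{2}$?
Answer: $\frac{2}{11} \approx 0.18182$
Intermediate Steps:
$U = 4$ ($U = \left(-2\right)^{2} = 4$)
$t = 1$
$C{\left(G \right)} = 4$
$B = \frac{1}{22} \approx 0.045455$
$C{\left(t \right)} B = 4 \cdot \frac{1}{22} = \frac{2}{11}$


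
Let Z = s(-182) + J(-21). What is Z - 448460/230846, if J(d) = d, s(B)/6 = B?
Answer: -128690029/115423 ≈ -1114.9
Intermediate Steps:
s(B) = 6*B
Z = -1113 (Z = 6*(-182) - 21 = -1092 - 21 = -1113)
Z - 448460/230846 = -1113 - 448460/230846 = -1113 - 1*224230/115423 = -1113 - 224230/115423 = -128690029/115423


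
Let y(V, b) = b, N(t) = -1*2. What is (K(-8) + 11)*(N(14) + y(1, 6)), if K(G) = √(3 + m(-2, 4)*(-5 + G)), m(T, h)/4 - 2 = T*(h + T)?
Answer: 44 + 4*√107 ≈ 85.376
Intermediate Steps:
N(t) = -2
m(T, h) = 8 + 4*T*(T + h) (m(T, h) = 8 + 4*(T*(h + T)) = 8 + 4*(T*(T + h)) = 8 + 4*T*(T + h))
K(G) = √(43 - 8*G) (K(G) = √(3 + (8 + 4*(-2)² + 4*(-2)*4)*(-5 + G)) = √(3 + (8 + 4*4 - 32)*(-5 + G)) = √(3 + (8 + 16 - 32)*(-5 + G)) = √(3 - 8*(-5 + G)) = √(3 + (40 - 8*G)) = √(43 - 8*G))
(K(-8) + 11)*(N(14) + y(1, 6)) = (√(43 - 8*(-8)) + 11)*(-2 + 6) = (√(43 + 64) + 11)*4 = (√107 + 11)*4 = (11 + √107)*4 = 44 + 4*√107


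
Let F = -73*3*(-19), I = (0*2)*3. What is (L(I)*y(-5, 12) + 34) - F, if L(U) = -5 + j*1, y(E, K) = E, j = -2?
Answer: -4092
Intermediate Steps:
I = 0 (I = 0*3 = 0)
L(U) = -7 (L(U) = -5 - 2*1 = -5 - 2 = -7)
F = 4161 (F = -219*(-19) = 4161)
(L(I)*y(-5, 12) + 34) - F = (-7*(-5) + 34) - 1*4161 = (35 + 34) - 4161 = 69 - 4161 = -4092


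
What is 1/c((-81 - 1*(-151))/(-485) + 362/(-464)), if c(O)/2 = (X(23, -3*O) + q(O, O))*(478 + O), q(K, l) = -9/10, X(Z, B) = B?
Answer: 1266075040/2263246508349 ≈ 0.00055941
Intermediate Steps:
q(K, l) = -9/10 (q(K, l) = -9*1/10 = -9/10)
c(O) = 2*(478 + O)*(-9/10 - 3*O) (c(O) = 2*((-3*O - 9/10)*(478 + O)) = 2*((-9/10 - 3*O)*(478 + O)) = 2*((478 + O)*(-9/10 - 3*O)) = 2*(478 + O)*(-9/10 - 3*O))
1/c((-81 - 1*(-151))/(-485) + 362/(-464)) = 1/(-4302/5 - 6*((-81 - 1*(-151))/(-485) + 362/(-464))**2 - 14349*((-81 - 1*(-151))/(-485) + 362/(-464))/5) = 1/(-4302/5 - 6*((-81 + 151)*(-1/485) + 362*(-1/464))**2 - 14349*((-81 + 151)*(-1/485) + 362*(-1/464))/5) = 1/(-4302/5 - 6*(70*(-1/485) - 181/232)**2 - 14349*(70*(-1/485) - 181/232)/5) = 1/(-4302/5 - 6*(-14/97 - 181/232)**2 - 14349*(-14/97 - 181/232)/5) = 1/(-4302/5 - 6*(-20805/22504)**2 - 14349/5*(-20805/22504)) = 1/(-4302/5 - 6*432848025/506430016 + 59706189/22504) = 1/(-4302/5 - 1298544075/253215008 + 59706189/22504) = 1/(2263246508349/1266075040) = 1266075040/2263246508349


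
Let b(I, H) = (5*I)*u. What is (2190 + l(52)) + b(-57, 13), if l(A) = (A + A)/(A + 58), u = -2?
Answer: 151852/55 ≈ 2760.9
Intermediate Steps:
b(I, H) = -10*I (b(I, H) = (5*I)*(-2) = -10*I)
l(A) = 2*A/(58 + A) (l(A) = (2*A)/(58 + A) = 2*A/(58 + A))
(2190 + l(52)) + b(-57, 13) = (2190 + 2*52/(58 + 52)) - 10*(-57) = (2190 + 2*52/110) + 570 = (2190 + 2*52*(1/110)) + 570 = (2190 + 52/55) + 570 = 120502/55 + 570 = 151852/55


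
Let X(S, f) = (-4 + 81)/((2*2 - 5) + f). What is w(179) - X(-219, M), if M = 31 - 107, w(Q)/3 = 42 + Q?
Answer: 664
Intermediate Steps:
w(Q) = 126 + 3*Q (w(Q) = 3*(42 + Q) = 126 + 3*Q)
M = -76
X(S, f) = 77/(-1 + f) (X(S, f) = 77/((4 - 5) + f) = 77/(-1 + f))
w(179) - X(-219, M) = (126 + 3*179) - 77/(-1 - 76) = (126 + 537) - 77/(-77) = 663 - 77*(-1)/77 = 663 - 1*(-1) = 663 + 1 = 664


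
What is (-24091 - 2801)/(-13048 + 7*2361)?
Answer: -26892/3479 ≈ -7.7298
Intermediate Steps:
(-24091 - 2801)/(-13048 + 7*2361) = -26892/(-13048 + 16527) = -26892/3479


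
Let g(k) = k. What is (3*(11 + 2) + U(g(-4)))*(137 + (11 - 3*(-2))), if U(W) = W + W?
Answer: 4774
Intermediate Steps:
U(W) = 2*W
(3*(11 + 2) + U(g(-4)))*(137 + (11 - 3*(-2))) = (3*(11 + 2) + 2*(-4))*(137 + (11 - 3*(-2))) = (3*13 - 8)*(137 + (11 + 6)) = (39 - 8)*(137 + 17) = 31*154 = 4774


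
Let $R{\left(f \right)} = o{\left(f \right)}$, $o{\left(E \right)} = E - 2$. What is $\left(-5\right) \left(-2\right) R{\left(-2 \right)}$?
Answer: $-40$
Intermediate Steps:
$o{\left(E \right)} = -2 + E$
$R{\left(f \right)} = -2 + f$
$\left(-5\right) \left(-2\right) R{\left(-2 \right)} = \left(-5\right) \left(-2\right) \left(-2 - 2\right) = 10 \left(-4\right) = -40$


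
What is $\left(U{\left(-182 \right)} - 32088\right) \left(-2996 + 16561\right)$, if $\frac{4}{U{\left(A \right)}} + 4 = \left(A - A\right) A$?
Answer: $-435287285$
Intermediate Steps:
$U{\left(A \right)} = -1$ ($U{\left(A \right)} = \frac{4}{-4 + \left(A - A\right) A} = \frac{4}{-4 + 0 A} = \frac{4}{-4 + 0} = \frac{4}{-4} = 4 \left(- \frac{1}{4}\right) = -1$)
$\left(U{\left(-182 \right)} - 32088\right) \left(-2996 + 16561\right) = \left(-1 - 32088\right) \left(-2996 + 16561\right) = \left(-32089\right) 13565 = -435287285$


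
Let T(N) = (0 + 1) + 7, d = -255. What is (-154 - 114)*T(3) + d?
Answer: -2399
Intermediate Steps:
T(N) = 8 (T(N) = 1 + 7 = 8)
(-154 - 114)*T(3) + d = (-154 - 114)*8 - 255 = -268*8 - 255 = -2144 - 255 = -2399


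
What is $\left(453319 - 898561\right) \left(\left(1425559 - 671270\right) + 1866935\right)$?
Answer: $-1167079016208$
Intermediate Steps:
$\left(453319 - 898561\right) \left(\left(1425559 - 671270\right) + 1866935\right) = - 445242 \left(\left(1425559 - 671270\right) + 1866935\right) = - 445242 \left(754289 + 1866935\right) = \left(-445242\right) 2621224 = -1167079016208$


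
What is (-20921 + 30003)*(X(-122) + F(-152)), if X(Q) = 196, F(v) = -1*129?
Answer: 608494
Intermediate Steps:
F(v) = -129
(-20921 + 30003)*(X(-122) + F(-152)) = (-20921 + 30003)*(196 - 129) = 9082*67 = 608494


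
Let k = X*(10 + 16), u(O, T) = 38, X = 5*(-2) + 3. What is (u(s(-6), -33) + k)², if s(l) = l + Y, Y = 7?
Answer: 20736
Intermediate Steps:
X = -7 (X = -10 + 3 = -7)
s(l) = 7 + l (s(l) = l + 7 = 7 + l)
k = -182 (k = -7*(10 + 16) = -7*26 = -182)
(u(s(-6), -33) + k)² = (38 - 182)² = (-144)² = 20736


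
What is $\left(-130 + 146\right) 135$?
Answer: $2160$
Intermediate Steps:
$\left(-130 + 146\right) 135 = 16 \cdot 135 = 2160$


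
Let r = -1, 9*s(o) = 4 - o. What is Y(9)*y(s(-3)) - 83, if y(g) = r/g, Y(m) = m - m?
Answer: -83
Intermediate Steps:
Y(m) = 0
s(o) = 4/9 - o/9 (s(o) = (4 - o)/9 = 4/9 - o/9)
y(g) = -1/g
Y(9)*y(s(-3)) - 83 = 0*(-1/(4/9 - ⅑*(-3))) - 83 = 0*(-1/(4/9 + ⅓)) - 83 = 0*(-1/7/9) - 83 = 0*(-1*9/7) - 83 = 0*(-9/7) - 83 = 0 - 83 = -83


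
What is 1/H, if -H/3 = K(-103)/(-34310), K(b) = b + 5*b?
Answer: -17155/927 ≈ -18.506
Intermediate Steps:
K(b) = 6*b
H = -927/17155 (H = -3*6*(-103)/(-34310) = -(-1854)*(-1)/34310 = -3*309/17155 = -927/17155 ≈ -0.054037)
1/H = 1/(-927/17155) = -17155/927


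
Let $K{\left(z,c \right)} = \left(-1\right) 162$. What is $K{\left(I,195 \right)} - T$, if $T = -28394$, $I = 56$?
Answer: $28232$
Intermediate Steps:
$K{\left(z,c \right)} = -162$
$K{\left(I,195 \right)} - T = -162 - -28394 = -162 + 28394 = 28232$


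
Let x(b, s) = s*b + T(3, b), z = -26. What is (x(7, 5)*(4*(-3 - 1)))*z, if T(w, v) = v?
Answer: 17472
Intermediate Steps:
x(b, s) = b + b*s (x(b, s) = s*b + b = b*s + b = b + b*s)
(x(7, 5)*(4*(-3 - 1)))*z = ((7*(1 + 5))*(4*(-3 - 1)))*(-26) = ((7*6)*(4*(-4)))*(-26) = (42*(-16))*(-26) = -672*(-26) = 17472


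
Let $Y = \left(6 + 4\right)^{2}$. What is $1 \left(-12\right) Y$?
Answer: $-1200$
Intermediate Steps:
$Y = 100$ ($Y = 10^{2} = 100$)
$1 \left(-12\right) Y = 1 \left(-12\right) 100 = \left(-12\right) 100 = -1200$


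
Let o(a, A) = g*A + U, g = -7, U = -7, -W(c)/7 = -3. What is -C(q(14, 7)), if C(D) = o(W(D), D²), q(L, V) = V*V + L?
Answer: 27790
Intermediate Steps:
W(c) = 21 (W(c) = -7*(-3) = 21)
q(L, V) = L + V² (q(L, V) = V² + L = L + V²)
o(a, A) = -7 - 7*A (o(a, A) = -7*A - 7 = -7 - 7*A)
C(D) = -7 - 7*D²
-C(q(14, 7)) = -(-7 - 7*(14 + 7²)²) = -(-7 - 7*(14 + 49)²) = -(-7 - 7*63²) = -(-7 - 7*3969) = -(-7 - 27783) = -1*(-27790) = 27790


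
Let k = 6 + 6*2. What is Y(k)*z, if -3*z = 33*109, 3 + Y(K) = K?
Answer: -17985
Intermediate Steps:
k = 18 (k = 6 + 12 = 18)
Y(K) = -3 + K
z = -1199 (z = -11*109 = -1/3*3597 = -1199)
Y(k)*z = (-3 + 18)*(-1199) = 15*(-1199) = -17985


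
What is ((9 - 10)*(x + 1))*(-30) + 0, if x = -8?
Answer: -210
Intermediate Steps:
((9 - 10)*(x + 1))*(-30) + 0 = ((9 - 10)*(-8 + 1))*(-30) + 0 = -1*(-7)*(-30) + 0 = 7*(-30) + 0 = -210 + 0 = -210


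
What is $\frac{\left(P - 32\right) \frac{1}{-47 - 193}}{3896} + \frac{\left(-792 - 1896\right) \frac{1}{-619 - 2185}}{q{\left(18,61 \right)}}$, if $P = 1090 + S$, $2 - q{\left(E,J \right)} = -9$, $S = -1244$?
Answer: $\frac{104963521}{1201682240} \approx 0.087347$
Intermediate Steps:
$q{\left(E,J \right)} = 11$ ($q{\left(E,J \right)} = 2 - -9 = 2 + 9 = 11$)
$P = -154$ ($P = 1090 - 1244 = -154$)
$\frac{\left(P - 32\right) \frac{1}{-47 - 193}}{3896} + \frac{\left(-792 - 1896\right) \frac{1}{-619 - 2185}}{q{\left(18,61 \right)}} = \frac{\left(-154 - 32\right) \frac{1}{-47 - 193}}{3896} + \frac{\left(-792 - 1896\right) \frac{1}{-619 - 2185}}{11} = - \frac{186}{-240} \cdot \frac{1}{3896} + - \frac{2688}{-2804} \cdot \frac{1}{11} = \left(-186\right) \left(- \frac{1}{240}\right) \frac{1}{3896} + \left(-2688\right) \left(- \frac{1}{2804}\right) \frac{1}{11} = \frac{31}{40} \cdot \frac{1}{3896} + \frac{672}{701} \cdot \frac{1}{11} = \frac{31}{155840} + \frac{672}{7711} = \frac{104963521}{1201682240}$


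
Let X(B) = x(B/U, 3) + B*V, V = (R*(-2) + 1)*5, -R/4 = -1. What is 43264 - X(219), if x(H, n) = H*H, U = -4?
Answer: 766903/16 ≈ 47931.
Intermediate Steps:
R = 4 (R = -4*(-1) = 4)
x(H, n) = H**2
V = -35 (V = (4*(-2) + 1)*5 = (-8 + 1)*5 = -7*5 = -35)
X(B) = -35*B + B**2/16 (X(B) = (B/(-4))**2 + B*(-35) = (B*(-1/4))**2 - 35*B = (-B/4)**2 - 35*B = B**2/16 - 35*B = -35*B + B**2/16)
43264 - X(219) = 43264 - 219*(-560 + 219)/16 = 43264 - 219*(-341)/16 = 43264 - 1*(-74679/16) = 43264 + 74679/16 = 766903/16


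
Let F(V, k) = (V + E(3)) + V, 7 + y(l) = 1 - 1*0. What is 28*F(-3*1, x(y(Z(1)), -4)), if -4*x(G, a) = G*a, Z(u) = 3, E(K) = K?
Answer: -84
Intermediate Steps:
y(l) = -6 (y(l) = -7 + (1 - 1*0) = -7 + (1 + 0) = -7 + 1 = -6)
x(G, a) = -G*a/4
F(V, k) = 3 + 2*V (F(V, k) = (V + 3) + V = (3 + V) + V = 3 + 2*V)
28*F(-3*1, x(y(Z(1)), -4)) = 28*(3 + 2*(-3*1)) = 28*(3 + 2*(-3)) = 28*(3 - 6) = 28*(-3) = -84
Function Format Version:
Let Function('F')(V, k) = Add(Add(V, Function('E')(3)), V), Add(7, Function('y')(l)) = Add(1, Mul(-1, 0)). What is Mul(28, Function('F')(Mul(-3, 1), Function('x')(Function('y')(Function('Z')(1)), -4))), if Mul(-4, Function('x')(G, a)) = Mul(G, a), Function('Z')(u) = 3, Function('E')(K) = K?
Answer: -84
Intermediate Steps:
Function('y')(l) = -6 (Function('y')(l) = Add(-7, Add(1, Mul(-1, 0))) = Add(-7, Add(1, 0)) = Add(-7, 1) = -6)
Function('x')(G, a) = Mul(Rational(-1, 4), G, a) (Function('x')(G, a) = Mul(Rational(-1, 4), Mul(G, a)) = Mul(Rational(-1, 4), G, a))
Function('F')(V, k) = Add(3, Mul(2, V)) (Function('F')(V, k) = Add(Add(V, 3), V) = Add(Add(3, V), V) = Add(3, Mul(2, V)))
Mul(28, Function('F')(Mul(-3, 1), Function('x')(Function('y')(Function('Z')(1)), -4))) = Mul(28, Add(3, Mul(2, Mul(-3, 1)))) = Mul(28, Add(3, Mul(2, -3))) = Mul(28, Add(3, -6)) = Mul(28, -3) = -84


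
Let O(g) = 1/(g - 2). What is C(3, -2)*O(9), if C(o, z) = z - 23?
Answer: -25/7 ≈ -3.5714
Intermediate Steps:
C(o, z) = -23 + z
O(g) = 1/(-2 + g)
C(3, -2)*O(9) = (-23 - 2)/(-2 + 9) = -25/7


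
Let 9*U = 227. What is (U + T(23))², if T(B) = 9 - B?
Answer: 10201/81 ≈ 125.94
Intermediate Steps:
U = 227/9 (U = (⅑)*227 = 227/9 ≈ 25.222)
(U + T(23))² = (227/9 + (9 - 1*23))² = (227/9 + (9 - 23))² = (227/9 - 14)² = (101/9)² = 10201/81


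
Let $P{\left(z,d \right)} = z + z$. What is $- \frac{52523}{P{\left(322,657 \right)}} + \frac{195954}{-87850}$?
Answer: $- \frac{338595709}{4041100} \approx -83.788$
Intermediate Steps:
$P{\left(z,d \right)} = 2 z$
$- \frac{52523}{P{\left(322,657 \right)}} + \frac{195954}{-87850} = - \frac{52523}{2 \cdot 322} + \frac{195954}{-87850} = - \frac{52523}{644} + 195954 \left(- \frac{1}{87850}\right) = \left(-52523\right) \frac{1}{644} - \frac{97977}{43925} = - \frac{52523}{644} - \frac{97977}{43925} = - \frac{338595709}{4041100}$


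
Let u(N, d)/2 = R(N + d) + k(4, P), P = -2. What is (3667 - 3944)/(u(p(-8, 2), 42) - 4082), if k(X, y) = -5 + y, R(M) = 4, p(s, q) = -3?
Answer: 277/4088 ≈ 0.067759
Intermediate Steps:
u(N, d) = -6 (u(N, d) = 2*(4 + (-5 - 2)) = 2*(4 - 7) = 2*(-3) = -6)
(3667 - 3944)/(u(p(-8, 2), 42) - 4082) = (3667 - 3944)/(-6 - 4082) = -277/(-4088) = -277*(-1/4088) = 277/4088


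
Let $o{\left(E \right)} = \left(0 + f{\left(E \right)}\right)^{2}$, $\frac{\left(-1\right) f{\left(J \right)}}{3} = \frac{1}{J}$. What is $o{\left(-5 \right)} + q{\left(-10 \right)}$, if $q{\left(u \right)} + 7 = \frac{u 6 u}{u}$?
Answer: $- \frac{1666}{25} \approx -66.64$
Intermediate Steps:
$f{\left(J \right)} = - \frac{3}{J}$
$o{\left(E \right)} = \frac{9}{E^{2}}$ ($o{\left(E \right)} = \left(0 - \frac{3}{E}\right)^{2} = \left(- \frac{3}{E}\right)^{2} = \frac{9}{E^{2}}$)
$q{\left(u \right)} = -7 + 6 u$ ($q{\left(u \right)} = -7 + \frac{u 6 u}{u} = -7 + \frac{6 u u}{u} = -7 + \frac{6 u^{2}}{u} = -7 + 6 u$)
$o{\left(-5 \right)} + q{\left(-10 \right)} = \frac{9}{25} + \left(-7 + 6 \left(-10\right)\right) = 9 \cdot \frac{1}{25} - 67 = \frac{9}{25} - 67 = - \frac{1666}{25}$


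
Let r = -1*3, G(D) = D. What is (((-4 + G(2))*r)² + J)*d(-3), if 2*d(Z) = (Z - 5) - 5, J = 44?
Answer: -520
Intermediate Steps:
r = -3
d(Z) = -5 + Z/2 (d(Z) = ((Z - 5) - 5)/2 = ((-5 + Z) - 5)/2 = (-10 + Z)/2 = -5 + Z/2)
(((-4 + G(2))*r)² + J)*d(-3) = (((-4 + 2)*(-3))² + 44)*(-5 + (½)*(-3)) = ((-2*(-3))² + 44)*(-5 - 3/2) = (6² + 44)*(-13/2) = (36 + 44)*(-13/2) = 80*(-13/2) = -520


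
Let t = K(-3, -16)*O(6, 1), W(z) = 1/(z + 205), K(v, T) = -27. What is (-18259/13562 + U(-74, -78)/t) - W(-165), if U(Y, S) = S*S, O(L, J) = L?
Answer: -95026769/2441160 ≈ -38.927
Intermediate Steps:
W(z) = 1/(205 + z)
t = -162 (t = -27*6 = -162)
U(Y, S) = S²
(-18259/13562 + U(-74, -78)/t) - W(-165) = (-18259/13562 + (-78)²/(-162)) - 1/(205 - 165) = (-18259*1/13562 + 6084*(-1/162)) - 1/40 = (-18259/13562 - 338/9) - 1*1/40 = -4748287/122058 - 1/40 = -95026769/2441160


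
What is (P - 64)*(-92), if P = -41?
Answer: 9660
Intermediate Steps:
(P - 64)*(-92) = (-41 - 64)*(-92) = -105*(-92) = 9660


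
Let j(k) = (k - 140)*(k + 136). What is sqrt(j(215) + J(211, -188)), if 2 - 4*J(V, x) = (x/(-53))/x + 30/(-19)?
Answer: sqrt(106783008061)/2014 ≈ 162.25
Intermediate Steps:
J(V, x) = 3623/4028 (J(V, x) = 1/2 - ((x/(-53))/x + 30/(-19))/4 = 1/2 - ((x*(-1/53))/x + 30*(-1/19))/4 = 1/2 - ((-x/53)/x - 30/19)/4 = 1/2 - (-1/53 - 30/19)/4 = 1/2 - 1/4*(-1609/1007) = 1/2 + 1609/4028 = 3623/4028)
j(k) = (-140 + k)*(136 + k)
sqrt(j(215) + J(211, -188)) = sqrt((-19040 + 215**2 - 4*215) + 3623/4028) = sqrt((-19040 + 46225 - 860) + 3623/4028) = sqrt(26325 + 3623/4028) = sqrt(106040723/4028) = sqrt(106783008061)/2014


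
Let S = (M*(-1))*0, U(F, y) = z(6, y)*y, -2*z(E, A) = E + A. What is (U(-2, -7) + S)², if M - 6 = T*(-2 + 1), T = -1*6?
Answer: 49/4 ≈ 12.250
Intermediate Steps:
T = -6
z(E, A) = -A/2 - E/2 (z(E, A) = -(E + A)/2 = -(A + E)/2 = -A/2 - E/2)
U(F, y) = y*(-3 - y/2) (U(F, y) = (-y/2 - ½*6)*y = (-y/2 - 3)*y = (-3 - y/2)*y = y*(-3 - y/2))
M = 12 (M = 6 - 6*(-2 + 1) = 6 - 6*(-1) = 6 + 6 = 12)
S = 0 (S = (12*(-1))*0 = -12*0 = 0)
(U(-2, -7) + S)² = (-½*(-7)*(6 - 7) + 0)² = (-½*(-7)*(-1) + 0)² = (-7/2 + 0)² = (-7/2)² = 49/4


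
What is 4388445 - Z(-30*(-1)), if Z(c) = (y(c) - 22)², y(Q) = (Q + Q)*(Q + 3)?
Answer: 554681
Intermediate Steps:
y(Q) = 2*Q*(3 + Q) (y(Q) = (2*Q)*(3 + Q) = 2*Q*(3 + Q))
Z(c) = (-22 + 2*c*(3 + c))² (Z(c) = (2*c*(3 + c) - 22)² = (-22 + 2*c*(3 + c))²)
4388445 - Z(-30*(-1)) = 4388445 - 4*(-11 + (-30*(-1))*(3 - 30*(-1)))² = 4388445 - 4*(-11 + 30*(3 + 30))² = 4388445 - 4*(-11 + 30*33)² = 4388445 - 4*(-11 + 990)² = 4388445 - 4*979² = 4388445 - 4*958441 = 4388445 - 1*3833764 = 4388445 - 3833764 = 554681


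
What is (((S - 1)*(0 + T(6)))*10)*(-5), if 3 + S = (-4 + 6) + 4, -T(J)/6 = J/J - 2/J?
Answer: 400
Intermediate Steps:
T(J) = -6 + 12/J (T(J) = -6*(J/J - 2/J) = -6*(1 - 2/J) = -6 + 12/J)
S = 3 (S = -3 + ((-4 + 6) + 4) = -3 + (2 + 4) = -3 + 6 = 3)
(((S - 1)*(0 + T(6)))*10)*(-5) = (((3 - 1)*(0 + (-6 + 12/6)))*10)*(-5) = ((2*(0 + (-6 + 12*(⅙))))*10)*(-5) = ((2*(0 + (-6 + 2)))*10)*(-5) = ((2*(0 - 4))*10)*(-5) = ((2*(-4))*10)*(-5) = -8*10*(-5) = -80*(-5) = 400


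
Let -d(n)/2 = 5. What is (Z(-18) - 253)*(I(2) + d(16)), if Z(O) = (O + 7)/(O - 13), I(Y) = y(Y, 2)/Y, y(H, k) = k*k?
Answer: 62656/31 ≈ 2021.2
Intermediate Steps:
d(n) = -10 (d(n) = -2*5 = -10)
y(H, k) = k**2
I(Y) = 4/Y (I(Y) = 2**2/Y = 4/Y)
Z(O) = (7 + O)/(-13 + O)
(Z(-18) - 253)*(I(2) + d(16)) = ((7 - 18)/(-13 - 18) - 253)*(4/2 - 10) = (-11/(-31) - 253)*(4*(1/2) - 10) = (-1/31*(-11) - 253)*(2 - 10) = (11/31 - 253)*(-8) = -7832/31*(-8) = 62656/31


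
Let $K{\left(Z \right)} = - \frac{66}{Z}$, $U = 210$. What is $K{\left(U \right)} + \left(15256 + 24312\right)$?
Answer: $\frac{1384869}{35} \approx 39568.0$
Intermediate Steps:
$K{\left(U \right)} + \left(15256 + 24312\right) = - \frac{66}{210} + \left(15256 + 24312\right) = \left(-66\right) \frac{1}{210} + 39568 = - \frac{11}{35} + 39568 = \frac{1384869}{35}$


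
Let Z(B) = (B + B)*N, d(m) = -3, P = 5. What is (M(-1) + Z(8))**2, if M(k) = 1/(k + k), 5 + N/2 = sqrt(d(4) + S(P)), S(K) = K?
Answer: 111233/4 - 10272*sqrt(2) ≈ 13281.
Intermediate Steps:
N = -10 + 2*sqrt(2) (N = -10 + 2*sqrt(-3 + 5) = -10 + 2*sqrt(2) ≈ -7.1716)
M(k) = 1/(2*k)
Z(B) = 2*B*(-10 + 2*sqrt(2)) (Z(B) = (B + B)*(-10 + 2*sqrt(2)) = (2*B)*(-10 + 2*sqrt(2)) = 2*B*(-10 + 2*sqrt(2)))
(M(-1) + Z(8))**2 = ((1/2)/(-1) + 4*8*(-5 + sqrt(2)))**2 = ((1/2)*(-1) + (-160 + 32*sqrt(2)))**2 = (-1/2 + (-160 + 32*sqrt(2)))**2 = (-321/2 + 32*sqrt(2))**2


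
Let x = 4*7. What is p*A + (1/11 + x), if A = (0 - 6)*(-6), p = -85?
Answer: -33351/11 ≈ -3031.9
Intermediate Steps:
x = 28
A = 36 (A = -6*(-6) = 36)
p*A + (1/11 + x) = -85*36 + (1/11 + 28) = -3060 + (1/11 + 28) = -3060 + 309/11 = -33351/11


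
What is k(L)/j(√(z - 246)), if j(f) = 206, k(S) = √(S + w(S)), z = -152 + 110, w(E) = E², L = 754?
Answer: √569270/206 ≈ 3.6626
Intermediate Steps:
z = -42
k(S) = √(S + S²)
k(L)/j(√(z - 246)) = √(754*(1 + 754))/206 = √(754*755)*(1/206) = √569270*(1/206) = √569270/206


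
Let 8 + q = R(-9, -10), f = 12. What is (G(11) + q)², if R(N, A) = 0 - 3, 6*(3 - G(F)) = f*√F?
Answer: 108 + 32*√11 ≈ 214.13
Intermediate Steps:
G(F) = 3 - 2*√F
R(N, A) = -3
q = -11 (q = -8 - 3 = -11)
(G(11) + q)² = ((3 - 2*√11) - 11)² = (-8 - 2*√11)²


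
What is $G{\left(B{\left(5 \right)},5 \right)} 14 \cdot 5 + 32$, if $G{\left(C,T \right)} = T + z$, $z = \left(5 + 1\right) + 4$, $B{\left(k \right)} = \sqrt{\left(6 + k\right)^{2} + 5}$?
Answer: $1082$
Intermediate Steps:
$B{\left(k \right)} = \sqrt{5 + \left(6 + k\right)^{2}}$
$z = 10$ ($z = 6 + 4 = 10$)
$G{\left(C,T \right)} = 10 + T$ ($G{\left(C,T \right)} = T + 10 = 10 + T$)
$G{\left(B{\left(5 \right)},5 \right)} 14 \cdot 5 + 32 = \left(10 + 5\right) 14 \cdot 5 + 32 = 15 \cdot 70 + 32 = 1050 + 32 = 1082$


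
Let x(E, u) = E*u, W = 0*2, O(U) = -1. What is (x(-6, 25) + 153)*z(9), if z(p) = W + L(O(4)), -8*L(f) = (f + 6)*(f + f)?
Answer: 15/4 ≈ 3.7500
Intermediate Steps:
L(f) = -f*(6 + f)/4 (L(f) = -(f + 6)*(f + f)/8 = -(6 + f)*2*f/8 = -f*(6 + f)/4)
W = 0
z(p) = 5/4 (z(p) = 0 - 1/4*(-1)*(6 - 1) = 0 - 1/4*(-1)*5 = 0 + 5/4 = 5/4)
(x(-6, 25) + 153)*z(9) = (-6*25 + 153)*(5/4) = (-150 + 153)*(5/4) = 3*(5/4) = 15/4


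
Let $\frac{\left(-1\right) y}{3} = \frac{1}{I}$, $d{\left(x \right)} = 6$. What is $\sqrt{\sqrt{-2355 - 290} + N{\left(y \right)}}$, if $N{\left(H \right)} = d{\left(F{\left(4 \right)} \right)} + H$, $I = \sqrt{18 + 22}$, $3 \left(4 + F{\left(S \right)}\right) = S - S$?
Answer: $\frac{\sqrt{600 - 15 \sqrt{10} + 2300 i \sqrt{5}}}{10} \approx 5.3503 + 4.8062 i$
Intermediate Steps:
$F{\left(S \right)} = -4$ ($F{\left(S \right)} = -4 + \frac{S - S}{3} = -4 + \frac{1}{3} \cdot 0 = -4 + 0 = -4$)
$I = 2 \sqrt{10}$ ($I = \sqrt{40} = 2 \sqrt{10} \approx 6.3246$)
$y = - \frac{3 \sqrt{10}}{20}$ ($y = - \frac{3}{2 \sqrt{10}} = - 3 \frac{\sqrt{10}}{20} = - \frac{3 \sqrt{10}}{20} \approx -0.47434$)
$N{\left(H \right)} = 6 + H$
$\sqrt{\sqrt{-2355 - 290} + N{\left(y \right)}} = \sqrt{\sqrt{-2355 - 290} + \left(6 - \frac{3 \sqrt{10}}{20}\right)} = \sqrt{\sqrt{-2645} + \left(6 - \frac{3 \sqrt{10}}{20}\right)} = \sqrt{23 i \sqrt{5} + \left(6 - \frac{3 \sqrt{10}}{20}\right)} = \sqrt{6 - \frac{3 \sqrt{10}}{20} + 23 i \sqrt{5}}$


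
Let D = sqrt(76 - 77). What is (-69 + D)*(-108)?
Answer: 7452 - 108*I ≈ 7452.0 - 108.0*I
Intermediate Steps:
D = I (D = sqrt(-1) = I ≈ 1.0*I)
(-69 + D)*(-108) = (-69 + I)*(-108) = 7452 - 108*I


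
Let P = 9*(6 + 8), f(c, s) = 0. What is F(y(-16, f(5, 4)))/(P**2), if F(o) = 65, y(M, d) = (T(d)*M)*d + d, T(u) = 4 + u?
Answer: 65/15876 ≈ 0.0040942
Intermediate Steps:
y(M, d) = d + M*d*(4 + d) (y(M, d) = ((4 + d)*M)*d + d = (M*(4 + d))*d + d = M*d*(4 + d) + d = d + M*d*(4 + d))
P = 126 (P = 9*14 = 126)
F(y(-16, f(5, 4)))/(P**2) = 65/(126**2) = 65/15876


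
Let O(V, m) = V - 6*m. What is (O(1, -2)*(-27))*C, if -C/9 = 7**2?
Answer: 154791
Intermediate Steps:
C = -441 (C = -9*7**2 = -9*49 = -441)
(O(1, -2)*(-27))*C = ((1 - 6*(-2))*(-27))*(-441) = ((1 + 12)*(-27))*(-441) = (13*(-27))*(-441) = -351*(-441) = 154791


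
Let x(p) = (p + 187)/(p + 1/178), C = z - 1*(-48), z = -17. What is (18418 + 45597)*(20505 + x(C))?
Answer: 7246875624485/5519 ≈ 1.3131e+9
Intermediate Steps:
C = 31 (C = -17 - 1*(-48) = -17 + 48 = 31)
x(p) = (187 + p)/(1/178 + p) (x(p) = (187 + p)/(p + 1/178) = (187 + p)/(1/178 + p))
(18418 + 45597)*(20505 + x(C)) = (18418 + 45597)*(20505 + 178*(187 + 31)/(1 + 178*31)) = 64015*(20505 + 178*218/(1 + 5518)) = 64015*(20505 + 178*218/5519) = 64015*(20505 + 178*(1/5519)*218) = 64015*(20505 + 38804/5519) = 64015*(113205899/5519) = 7246875624485/5519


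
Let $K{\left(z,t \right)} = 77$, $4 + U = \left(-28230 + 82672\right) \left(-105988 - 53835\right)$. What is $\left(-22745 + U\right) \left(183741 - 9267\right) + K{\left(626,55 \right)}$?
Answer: $-1518116858098033$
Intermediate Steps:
$U = -8701083770$ ($U = -4 + \left(-28230 + 82672\right) \left(-105988 - 53835\right) = -4 + 54442 \left(-159823\right) = -4 - 8701083766 = -8701083770$)
$\left(-22745 + U\right) \left(183741 - 9267\right) + K{\left(626,55 \right)} = \left(-22745 - 8701083770\right) \left(183741 - 9267\right) + 77 = \left(-8701106515\right) 174474 + 77 = -1518116858098110 + 77 = -1518116858098033$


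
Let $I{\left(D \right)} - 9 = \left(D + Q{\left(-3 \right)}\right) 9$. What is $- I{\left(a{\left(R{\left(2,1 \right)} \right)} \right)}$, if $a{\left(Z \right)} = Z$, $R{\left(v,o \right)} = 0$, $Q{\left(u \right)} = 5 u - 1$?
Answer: $135$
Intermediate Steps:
$Q{\left(u \right)} = -1 + 5 u$
$I{\left(D \right)} = -135 + 9 D$ ($I{\left(D \right)} = 9 + \left(D + \left(-1 + 5 \left(-3\right)\right)\right) 9 = 9 + \left(D - 16\right) 9 = 9 + \left(-16 + D\right) 9 = 9 + \left(-144 + 9 D\right) = -135 + 9 D$)
$- I{\left(a{\left(R{\left(2,1 \right)} \right)} \right)} = - (-135 + 9 \cdot 0) = - (-135 + 0) = \left(-1\right) \left(-135\right) = 135$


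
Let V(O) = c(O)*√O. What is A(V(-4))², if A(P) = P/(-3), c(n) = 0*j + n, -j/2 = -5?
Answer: -64/9 ≈ -7.1111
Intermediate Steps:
j = 10 (j = -2*(-5) = 10)
c(n) = n (c(n) = 0*10 + n = 0 + n = n)
V(O) = O^(3/2) (V(O) = O*√O = O^(3/2))
A(P) = -P/3 (A(P) = P*(-⅓) = -P/3)
A(V(-4))² = (-(-8)*I/3)² = (8*I/3)² = -64/9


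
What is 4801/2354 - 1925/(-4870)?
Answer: 1395616/573199 ≈ 2.4348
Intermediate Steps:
4801/2354 - 1925/(-4870) = 4801*(1/2354) - 1925*(-1/4870) = 4801/2354 + 385/974 = 1395616/573199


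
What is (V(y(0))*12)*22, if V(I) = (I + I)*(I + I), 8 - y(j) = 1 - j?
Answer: 51744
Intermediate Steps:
y(j) = 7 + j (y(j) = 8 - (1 - j) = 8 + (-1 + j) = 7 + j)
V(I) = 4*I**2 (V(I) = (2*I)*(2*I) = 4*I**2)
(V(y(0))*12)*22 = ((4*(7 + 0)**2)*12)*22 = ((4*7**2)*12)*22 = ((4*49)*12)*22 = (196*12)*22 = 2352*22 = 51744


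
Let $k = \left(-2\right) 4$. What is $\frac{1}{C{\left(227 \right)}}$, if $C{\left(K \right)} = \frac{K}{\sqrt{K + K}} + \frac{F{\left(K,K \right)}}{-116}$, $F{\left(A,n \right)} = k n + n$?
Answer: $\frac{812}{4395} - \frac{6728 \sqrt{454}}{997665} \approx 0.041065$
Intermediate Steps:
$k = -8$
$F{\left(A,n \right)} = - 7 n$ ($F{\left(A,n \right)} = - 8 n + n = - 7 n$)
$C{\left(K \right)} = \frac{7 K}{116} + \frac{\sqrt{2} \sqrt{K}}{2}$ ($C{\left(K \right)} = \frac{K}{\sqrt{K + K}} + \frac{\left(-7\right) K}{-116} = \frac{K}{\sqrt{2 K}} + - 7 K \left(- \frac{1}{116}\right) = \frac{K}{\sqrt{2} \sqrt{K}} + \frac{7 K}{116} = K \frac{\sqrt{2}}{2 \sqrt{K}} + \frac{7 K}{116} = \frac{\sqrt{2} \sqrt{K}}{2} + \frac{7 K}{116} = \frac{7 K}{116} + \frac{\sqrt{2} \sqrt{K}}{2}$)
$\frac{1}{C{\left(227 \right)}} = \frac{1}{\frac{7}{116} \cdot 227 + \frac{\sqrt{2} \sqrt{227}}{2}} = \frac{1}{\frac{1589}{116} + \frac{\sqrt{454}}{2}}$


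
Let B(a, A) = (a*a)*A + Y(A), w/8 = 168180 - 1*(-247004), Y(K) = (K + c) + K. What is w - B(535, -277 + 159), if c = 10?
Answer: 37096248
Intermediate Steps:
Y(K) = 10 + 2*K (Y(K) = (K + 10) + K = (10 + K) + K = 10 + 2*K)
w = 3321472 (w = 8*(168180 - 1*(-247004)) = 8*(168180 + 247004) = 8*415184 = 3321472)
B(a, A) = 10 + 2*A + A*a² (B(a, A) = (a*a)*A + (10 + 2*A) = a²*A + (10 + 2*A) = A*a² + (10 + 2*A) = 10 + 2*A + A*a²)
w - B(535, -277 + 159) = 3321472 - (10 + 2*(-277 + 159) + (-277 + 159)*535²) = 3321472 - (10 + 2*(-118) - 118*286225) = 3321472 - (10 - 236 - 33774550) = 3321472 - 1*(-33774776) = 3321472 + 33774776 = 37096248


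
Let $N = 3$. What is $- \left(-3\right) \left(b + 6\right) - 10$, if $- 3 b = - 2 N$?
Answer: $14$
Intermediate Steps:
$b = 2$ ($b = - \frac{\left(-2\right) 3}{3} = \left(- \frac{1}{3}\right) \left(-6\right) = 2$)
$- \left(-3\right) \left(b + 6\right) - 10 = - \left(-3\right) \left(2 + 6\right) - 10 = - \left(-3\right) 8 - 10 = \left(-1\right) \left(-24\right) - 10 = 24 - 10 = 14$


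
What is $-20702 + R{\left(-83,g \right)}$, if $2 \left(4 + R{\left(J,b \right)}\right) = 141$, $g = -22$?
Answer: $- \frac{41271}{2} \approx -20636.0$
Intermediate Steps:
$R{\left(J,b \right)} = \frac{133}{2}$ ($R{\left(J,b \right)} = -4 + \frac{1}{2} \cdot 141 = -4 + \frac{141}{2} = \frac{133}{2}$)
$-20702 + R{\left(-83,g \right)} = -20702 + \frac{133}{2} = - \frac{41271}{2}$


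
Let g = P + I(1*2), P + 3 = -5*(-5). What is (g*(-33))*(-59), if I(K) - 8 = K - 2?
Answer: 58410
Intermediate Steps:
I(K) = 6 + K (I(K) = 8 + (K - 2) = 8 + (-2 + K) = 6 + K)
P = 22 (P = -3 - 5*(-5) = -3 + 25 = 22)
g = 30 (g = 22 + (6 + 1*2) = 22 + (6 + 2) = 22 + 8 = 30)
(g*(-33))*(-59) = (30*(-33))*(-59) = -990*(-59) = 58410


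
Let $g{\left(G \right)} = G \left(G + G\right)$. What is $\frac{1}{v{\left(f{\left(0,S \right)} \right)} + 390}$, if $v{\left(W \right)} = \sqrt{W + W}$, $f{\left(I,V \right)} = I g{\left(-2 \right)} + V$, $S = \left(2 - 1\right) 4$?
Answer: $\frac{195}{76046} - \frac{\sqrt{2}}{76046} \approx 0.0025456$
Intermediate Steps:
$g{\left(G \right)} = 2 G^{2}$ ($g{\left(G \right)} = G 2 G = 2 G^{2}$)
$S = 4$ ($S = 1 \cdot 4 = 4$)
$f{\left(I,V \right)} = V + 8 I$ ($f{\left(I,V \right)} = I 2 \left(-2\right)^{2} + V = I 2 \cdot 4 + V = I 8 + V = 8 I + V = V + 8 I$)
$v{\left(W \right)} = \sqrt{2} \sqrt{W}$ ($v{\left(W \right)} = \sqrt{2 W} = \sqrt{2} \sqrt{W}$)
$\frac{1}{v{\left(f{\left(0,S \right)} \right)} + 390} = \frac{1}{\sqrt{2} \sqrt{4 + 8 \cdot 0} + 390} = \frac{1}{\sqrt{2} \sqrt{4 + 0} + 390} = \frac{1}{\sqrt{2} \sqrt{4} + 390} = \frac{1}{\sqrt{2} \cdot 2 + 390} = \frac{1}{2 \sqrt{2} + 390} = \frac{1}{390 + 2 \sqrt{2}}$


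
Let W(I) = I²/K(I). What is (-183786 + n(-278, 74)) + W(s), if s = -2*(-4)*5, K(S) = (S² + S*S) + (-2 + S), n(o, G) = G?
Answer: -297428928/1619 ≈ -1.8371e+5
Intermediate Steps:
K(S) = -2 + S + 2*S² (K(S) = (S² + S²) + (-2 + S) = 2*S² + (-2 + S) = -2 + S + 2*S²)
s = 40 (s = 8*5 = 40)
W(I) = I²/(-2 + I + 2*I²)
(-183786 + n(-278, 74)) + W(s) = (-183786 + 74) + 40²/(-2 + 40 + 2*40²) = -183712 + 1600/(-2 + 40 + 2*1600) = -183712 + 1600/(-2 + 40 + 3200) = -183712 + 1600/3238 = -183712 + 1600*(1/3238) = -183712 + 800/1619 = -297428928/1619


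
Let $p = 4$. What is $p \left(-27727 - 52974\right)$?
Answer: $-322804$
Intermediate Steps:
$p \left(-27727 - 52974\right) = 4 \left(-27727 - 52974\right) = 4 \left(-80701\right) = -322804$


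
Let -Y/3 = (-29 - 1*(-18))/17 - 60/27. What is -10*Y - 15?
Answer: -5155/51 ≈ -101.08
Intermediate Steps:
Y = 439/51 (Y = -3*((-29 - 1*(-18))/17 - 60/27) = -3*((-29 + 18)*(1/17) - 60*1/27) = -3*(-11*1/17 - 20/9) = -3*(-11/17 - 20/9) = -3*(-439/153) = 439/51 ≈ 8.6078)
-10*Y - 15 = -10*439/51 - 15 = -4390/51 - 15 = -5155/51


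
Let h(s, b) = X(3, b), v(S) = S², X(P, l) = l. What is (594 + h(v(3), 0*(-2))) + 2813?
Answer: 3407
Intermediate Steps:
h(s, b) = b
(594 + h(v(3), 0*(-2))) + 2813 = (594 + 0*(-2)) + 2813 = (594 + 0) + 2813 = 594 + 2813 = 3407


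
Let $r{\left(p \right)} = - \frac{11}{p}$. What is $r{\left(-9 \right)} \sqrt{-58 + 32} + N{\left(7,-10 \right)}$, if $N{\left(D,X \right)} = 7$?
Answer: $7 + \frac{11 i \sqrt{26}}{9} \approx 7.0 + 6.2321 i$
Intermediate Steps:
$r{\left(-9 \right)} \sqrt{-58 + 32} + N{\left(7,-10 \right)} = - \frac{11}{-9} \sqrt{-58 + 32} + 7 = \left(-11\right) \left(- \frac{1}{9}\right) \sqrt{-26} + 7 = \frac{11 i \sqrt{26}}{9} + 7 = 7 + \frac{11 i \sqrt{26}}{9}$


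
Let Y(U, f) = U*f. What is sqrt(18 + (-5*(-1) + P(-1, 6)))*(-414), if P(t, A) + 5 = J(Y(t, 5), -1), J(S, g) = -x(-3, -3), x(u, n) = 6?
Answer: -828*sqrt(3) ≈ -1434.1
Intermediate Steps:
J(S, g) = -6 (J(S, g) = -1*6 = -6)
P(t, A) = -11 (P(t, A) = -5 - 6 = -11)
sqrt(18 + (-5*(-1) + P(-1, 6)))*(-414) = sqrt(18 + (-5*(-1) - 11))*(-414) = sqrt(18 + (5 - 11))*(-414) = sqrt(18 - 6)*(-414) = sqrt(12)*(-414) = (2*sqrt(3))*(-414) = -828*sqrt(3)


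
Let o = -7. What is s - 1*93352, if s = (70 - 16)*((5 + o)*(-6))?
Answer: -92704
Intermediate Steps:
s = 648 (s = (70 - 16)*((5 - 7)*(-6)) = 54*(-2*(-6)) = 54*12 = 648)
s - 1*93352 = 648 - 1*93352 = 648 - 93352 = -92704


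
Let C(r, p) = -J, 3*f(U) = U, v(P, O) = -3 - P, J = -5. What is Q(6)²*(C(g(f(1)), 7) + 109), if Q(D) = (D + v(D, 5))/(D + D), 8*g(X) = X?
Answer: 57/8 ≈ 7.1250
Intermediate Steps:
f(U) = U/3
g(X) = X/8
C(r, p) = 5 (C(r, p) = -1*(-5) = 5)
Q(D) = -3/(2*D) (Q(D) = (D + (-3 - D))/(D + D) = -3*1/(2*D) = -3/(2*D))
Q(6)²*(C(g(f(1)), 7) + 109) = (-3/2/6)²*(5 + 109) = (-3/2*⅙)²*114 = (-¼)²*114 = (1/16)*114 = 57/8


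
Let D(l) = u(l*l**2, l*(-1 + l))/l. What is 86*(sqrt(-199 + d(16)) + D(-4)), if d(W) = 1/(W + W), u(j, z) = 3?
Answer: -129/2 + 43*I*sqrt(12734)/4 ≈ -64.5 + 1213.1*I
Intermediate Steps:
d(W) = 1/(2*W)
D(l) = 3/l
86*(sqrt(-199 + d(16)) + D(-4)) = 86*(sqrt(-199 + (1/2)/16) + 3/(-4)) = 86*(sqrt(-199 + (1/2)*(1/16)) + 3*(-1/4)) = 86*(sqrt(-199 + 1/32) - 3/4) = 86*(sqrt(-6367/32) - 3/4) = 86*(I*sqrt(12734)/8 - 3/4) = 86*(-3/4 + I*sqrt(12734)/8) = -129/2 + 43*I*sqrt(12734)/4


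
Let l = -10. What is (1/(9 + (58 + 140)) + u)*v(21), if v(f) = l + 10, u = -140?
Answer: 0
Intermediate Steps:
v(f) = 0 (v(f) = -10 + 10 = 0)
(1/(9 + (58 + 140)) + u)*v(21) = (1/(9 + (58 + 140)) - 140)*0 = (1/(9 + 198) - 140)*0 = (1/207 - 140)*0 = -28979/207*0 = 0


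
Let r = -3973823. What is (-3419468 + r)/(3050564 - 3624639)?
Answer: 7393291/574075 ≈ 12.879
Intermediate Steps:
(-3419468 + r)/(3050564 - 3624639) = (-3419468 - 3973823)/(3050564 - 3624639) = -7393291/(-574075) = -7393291*(-1/574075) = 7393291/574075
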